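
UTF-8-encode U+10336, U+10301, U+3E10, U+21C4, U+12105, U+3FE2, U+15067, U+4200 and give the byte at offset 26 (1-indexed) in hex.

1-indexed offset 26 is 0-indexed offset 25.
U+10336 → 4-byte form F0 90 8C B6 at offsets 0–3.
U+10301 → 4-byte form F0 90 8C 81 at offsets 4–7.
U+3E10 → 3-byte form E3 B8 90 at offsets 8–10.
U+21C4 → 3-byte form E2 87 84 at offsets 11–13.
U+12105 → 4-byte form F0 92 84 85 at offsets 14–17.
U+3FE2 → 3-byte form E3 BF A2 at offsets 18–20.
U+15067 → 4-byte form F0 95 81 A7 at offsets 21–24.
U+4200 → 3-byte form E4 88 80 at offsets 25–27.
Offset 25 falls in char 8's range; it's byte 1 of E4 88 80 = 0xE4.

0xE4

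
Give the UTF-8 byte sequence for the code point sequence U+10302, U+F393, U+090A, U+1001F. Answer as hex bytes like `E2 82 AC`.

F0 90 8C 82 EF 8E 93 E0 A4 8A F0 90 80 9F

U+10302: 4-byte form → F0 90 8C 82.
U+F393: 3-byte form → EF 8E 93.
U+090A: 3-byte form → E0 A4 8A.
U+1001F: 4-byte form → F0 90 80 9F.
Concatenated (14 bytes): F0 90 8C 82 EF 8E 93 E0 A4 8A F0 90 80 9F.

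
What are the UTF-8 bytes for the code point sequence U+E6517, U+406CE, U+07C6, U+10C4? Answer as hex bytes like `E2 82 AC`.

F3 A6 94 97 F1 80 9B 8E DF 86 E1 83 84

U+E6517: 4-byte form → F3 A6 94 97.
U+406CE: 4-byte form → F1 80 9B 8E.
U+07C6: 2-byte form → DF 86.
U+10C4: 3-byte form → E1 83 84.
Concatenated (13 bytes): F3 A6 94 97 F1 80 9B 8E DF 86 E1 83 84.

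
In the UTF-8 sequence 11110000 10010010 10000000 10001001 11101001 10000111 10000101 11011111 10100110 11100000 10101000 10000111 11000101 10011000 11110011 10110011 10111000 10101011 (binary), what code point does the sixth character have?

U+F3E2B

Offset 0: leading byte 0xF0 = 11110000 → 4-byte char #1 = F0 92 80 89.
Offset 4: leading byte 0xE9 = 11101001 → 3-byte char #2 = E9 87 85.
Offset 7: leading byte 0xDF = 11011111 → 2-byte char #3 = DF A6.
Offset 9: leading byte 0xE0 = 11100000 → 3-byte char #4 = E0 A8 87.
Offset 12: leading byte 0xC5 = 11000101 → 2-byte char #5 = C5 98.
Offset 14: leading byte 0xF3 = 11110011 → 4-byte char #6 = F3 B3 B8 AB.
Leading byte 0xF3 = 11110011 matches 11110xxx → 4-byte sequence.
Byte 1: 0xF3 = 11110011, payload 011 (3 bits).
Byte 2: 0xB3 = 10110011 (10xxxxxx ✓), payload 110011.
Byte 3: 0xB8 = 10111000 (10xxxxxx ✓), payload 111000.
Byte 4: 0xAB = 10101011 (10xxxxxx ✓), payload 101011.
Concatenate: 011110011111000101011 = 0xF3E2B (21 bits → U+F3E2B).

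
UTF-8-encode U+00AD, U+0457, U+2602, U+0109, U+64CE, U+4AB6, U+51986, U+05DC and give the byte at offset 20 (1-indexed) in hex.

0xD7

1-indexed offset 20 is 0-indexed offset 19.
U+00AD → 2-byte form C2 AD at offsets 0–1.
U+0457 → 2-byte form D1 97 at offsets 2–3.
U+2602 → 3-byte form E2 98 82 at offsets 4–6.
U+0109 → 2-byte form C4 89 at offsets 7–8.
U+64CE → 3-byte form E6 93 8E at offsets 9–11.
U+4AB6 → 3-byte form E4 AA B6 at offsets 12–14.
U+51986 → 4-byte form F1 91 A6 86 at offsets 15–18.
U+05DC → 2-byte form D7 9C at offsets 19–20.
Offset 19 falls in char 8's range; it's byte 1 of D7 9C = 0xD7.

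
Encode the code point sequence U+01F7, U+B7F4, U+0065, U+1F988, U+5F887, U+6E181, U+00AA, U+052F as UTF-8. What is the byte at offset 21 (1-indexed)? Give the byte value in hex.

0xD4

1-indexed offset 21 is 0-indexed offset 20.
U+01F7 → 2-byte form C7 B7 at offsets 0–1.
U+B7F4 → 3-byte form EB 9F B4 at offsets 2–4.
U+0065 → 1-byte form 65 at offsets 5–5.
U+1F988 → 4-byte form F0 9F A6 88 at offsets 6–9.
U+5F887 → 4-byte form F1 9F A2 87 at offsets 10–13.
U+6E181 → 4-byte form F1 AE 86 81 at offsets 14–17.
U+00AA → 2-byte form C2 AA at offsets 18–19.
U+052F → 2-byte form D4 AF at offsets 20–21.
Offset 20 falls in char 8's range; it's byte 1 of D4 AF = 0xD4.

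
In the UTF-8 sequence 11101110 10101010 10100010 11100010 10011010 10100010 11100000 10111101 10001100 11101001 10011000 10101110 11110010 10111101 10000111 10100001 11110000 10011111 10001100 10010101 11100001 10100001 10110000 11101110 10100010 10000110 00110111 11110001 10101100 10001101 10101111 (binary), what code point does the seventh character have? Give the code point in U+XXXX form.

U+1870

Offset 0: leading byte 0xEE = 11101110 → 3-byte char #1 = EE AA A2.
Offset 3: leading byte 0xE2 = 11100010 → 3-byte char #2 = E2 9A A2.
Offset 6: leading byte 0xE0 = 11100000 → 3-byte char #3 = E0 BD 8C.
Offset 9: leading byte 0xE9 = 11101001 → 3-byte char #4 = E9 98 AE.
Offset 12: leading byte 0xF2 = 11110010 → 4-byte char #5 = F2 BD 87 A1.
Offset 16: leading byte 0xF0 = 11110000 → 4-byte char #6 = F0 9F 8C 95.
Offset 20: leading byte 0xE1 = 11100001 → 3-byte char #7 = E1 A1 B0.
Leading byte 0xE1 = 11100001 matches 1110xxxx → 3-byte sequence.
Byte 1: 0xE1 = 11100001, payload 0001 (4 bits).
Byte 2: 0xA1 = 10100001 (10xxxxxx ✓), payload 100001.
Byte 3: 0xB0 = 10110000 (10xxxxxx ✓), payload 110000.
Concatenate: 0001100001110000 = 0x1870 (16 bits → U+1870).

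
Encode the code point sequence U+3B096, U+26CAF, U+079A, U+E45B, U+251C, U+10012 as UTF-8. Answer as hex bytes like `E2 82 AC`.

U+3B096: 4-byte form → F0 BB 82 96.
U+26CAF: 4-byte form → F0 A6 B2 AF.
U+079A: 2-byte form → DE 9A.
U+E45B: 3-byte form → EE 91 9B.
U+251C: 3-byte form → E2 94 9C.
U+10012: 4-byte form → F0 90 80 92.
Concatenated (20 bytes): F0 BB 82 96 F0 A6 B2 AF DE 9A EE 91 9B E2 94 9C F0 90 80 92.

F0 BB 82 96 F0 A6 B2 AF DE 9A EE 91 9B E2 94 9C F0 90 80 92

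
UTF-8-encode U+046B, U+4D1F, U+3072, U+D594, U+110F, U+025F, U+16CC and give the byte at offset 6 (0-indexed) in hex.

U+046B → 2-byte form D1 AB at offsets 0–1.
U+4D1F → 3-byte form E4 B4 9F at offsets 2–4.
U+3072 → 3-byte form E3 81 B2 at offsets 5–7.
Offset 6 falls in char 3's range; it's byte 2 of E3 81 B2 = 0x81.

0x81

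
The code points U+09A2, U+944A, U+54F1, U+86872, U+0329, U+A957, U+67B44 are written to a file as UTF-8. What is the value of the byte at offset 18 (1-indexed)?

1-indexed offset 18 is 0-indexed offset 17.
U+09A2 → 3-byte form E0 A6 A2 at offsets 0–2.
U+944A → 3-byte form E9 91 8A at offsets 3–5.
U+54F1 → 3-byte form E5 93 B1 at offsets 6–8.
U+86872 → 4-byte form F2 86 A1 B2 at offsets 9–12.
U+0329 → 2-byte form CC A9 at offsets 13–14.
U+A957 → 3-byte form EA A5 97 at offsets 15–17.
Offset 17 falls in char 6's range; it's byte 3 of EA A5 97 = 0x97.

0x97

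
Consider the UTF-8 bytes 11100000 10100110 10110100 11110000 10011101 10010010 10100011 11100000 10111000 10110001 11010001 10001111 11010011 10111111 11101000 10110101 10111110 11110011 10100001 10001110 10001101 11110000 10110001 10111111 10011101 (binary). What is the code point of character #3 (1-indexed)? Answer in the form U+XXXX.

Offset 0: leading byte 0xE0 = 11100000 → 3-byte char #1 = E0 A6 B4.
Offset 3: leading byte 0xF0 = 11110000 → 4-byte char #2 = F0 9D 92 A3.
Offset 7: leading byte 0xE0 = 11100000 → 3-byte char #3 = E0 B8 B1.
Leading byte 0xE0 = 11100000 matches 1110xxxx → 3-byte sequence.
Byte 1: 0xE0 = 11100000, payload 0000 (4 bits).
Byte 2: 0xB8 = 10111000 (10xxxxxx ✓), payload 111000.
Byte 3: 0xB1 = 10110001 (10xxxxxx ✓), payload 110001.
Concatenate: 0000111000110001 = 0xE31 (16 bits → U+0E31).

U+0E31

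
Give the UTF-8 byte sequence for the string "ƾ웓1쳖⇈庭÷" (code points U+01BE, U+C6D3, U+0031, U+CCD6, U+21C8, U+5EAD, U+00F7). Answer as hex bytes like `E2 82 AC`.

C6 BE EC 9B 93 31 EC B3 96 E2 87 88 E5 BA AD C3 B7

U+01BE: 2-byte form → C6 BE.
U+C6D3: 3-byte form → EC 9B 93.
U+0031: 1-byte form → 31.
U+CCD6: 3-byte form → EC B3 96.
U+21C8: 3-byte form → E2 87 88.
U+5EAD: 3-byte form → E5 BA AD.
U+00F7: 2-byte form → C3 B7.
Concatenated (17 bytes): C6 BE EC 9B 93 31 EC B3 96 E2 87 88 E5 BA AD C3 B7.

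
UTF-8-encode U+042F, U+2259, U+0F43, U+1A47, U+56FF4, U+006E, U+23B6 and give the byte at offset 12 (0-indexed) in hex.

0x96

U+042F → 2-byte form D0 AF at offsets 0–1.
U+2259 → 3-byte form E2 89 99 at offsets 2–4.
U+0F43 → 3-byte form E0 BD 83 at offsets 5–7.
U+1A47 → 3-byte form E1 A9 87 at offsets 8–10.
U+56FF4 → 4-byte form F1 96 BF B4 at offsets 11–14.
Offset 12 falls in char 5's range; it's byte 2 of F1 96 BF B4 = 0x96.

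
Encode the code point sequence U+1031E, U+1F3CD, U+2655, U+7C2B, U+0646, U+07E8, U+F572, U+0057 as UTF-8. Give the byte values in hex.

U+1031E: 4-byte form → F0 90 8C 9E.
U+1F3CD: 4-byte form → F0 9F 8F 8D.
U+2655: 3-byte form → E2 99 95.
U+7C2B: 3-byte form → E7 B0 AB.
U+0646: 2-byte form → D9 86.
U+07E8: 2-byte form → DF A8.
U+F572: 3-byte form → EF 95 B2.
U+0057: 1-byte form → 57.
Concatenated (22 bytes): F0 90 8C 9E F0 9F 8F 8D E2 99 95 E7 B0 AB D9 86 DF A8 EF 95 B2 57.

F0 90 8C 9E F0 9F 8F 8D E2 99 95 E7 B0 AB D9 86 DF A8 EF 95 B2 57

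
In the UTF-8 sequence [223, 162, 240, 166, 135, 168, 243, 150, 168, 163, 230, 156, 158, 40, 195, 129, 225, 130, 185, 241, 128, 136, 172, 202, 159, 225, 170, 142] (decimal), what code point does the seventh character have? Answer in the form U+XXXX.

Offset 0: leading byte 0xDF = 11011111 → 2-byte char #1 = DF A2.
Offset 2: leading byte 0xF0 = 11110000 → 4-byte char #2 = F0 A6 87 A8.
Offset 6: leading byte 0xF3 = 11110011 → 4-byte char #3 = F3 96 A8 A3.
Offset 10: leading byte 0xE6 = 11100110 → 3-byte char #4 = E6 9C 9E.
Offset 13: leading byte 0x28 = 00101000 → 1-byte char #5 = 28.
Offset 14: leading byte 0xC3 = 11000011 → 2-byte char #6 = C3 81.
Offset 16: leading byte 0xE1 = 11100001 → 3-byte char #7 = E1 82 B9.
Leading byte 0xE1 = 11100001 matches 1110xxxx → 3-byte sequence.
Byte 1: 0xE1 = 11100001, payload 0001 (4 bits).
Byte 2: 0x82 = 10000010 (10xxxxxx ✓), payload 000010.
Byte 3: 0xB9 = 10111001 (10xxxxxx ✓), payload 111001.
Concatenate: 0001000010111001 = 0x10B9 (16 bits → U+10B9).

U+10B9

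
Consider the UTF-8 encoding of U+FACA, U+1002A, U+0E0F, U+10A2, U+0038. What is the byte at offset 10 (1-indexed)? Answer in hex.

1-indexed offset 10 is 0-indexed offset 9.
U+FACA → 3-byte form EF AB 8A at offsets 0–2.
U+1002A → 4-byte form F0 90 80 AA at offsets 3–6.
U+0E0F → 3-byte form E0 B8 8F at offsets 7–9.
Offset 9 falls in char 3's range; it's byte 3 of E0 B8 8F = 0x8F.

0x8F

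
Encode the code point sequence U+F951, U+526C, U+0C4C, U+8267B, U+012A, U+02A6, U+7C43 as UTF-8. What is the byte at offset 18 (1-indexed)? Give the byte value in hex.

1-indexed offset 18 is 0-indexed offset 17.
U+F951 → 3-byte form EF A5 91 at offsets 0–2.
U+526C → 3-byte form E5 89 AC at offsets 3–5.
U+0C4C → 3-byte form E0 B1 8C at offsets 6–8.
U+8267B → 4-byte form F2 82 99 BB at offsets 9–12.
U+012A → 2-byte form C4 AA at offsets 13–14.
U+02A6 → 2-byte form CA A6 at offsets 15–16.
U+7C43 → 3-byte form E7 B1 83 at offsets 17–19.
Offset 17 falls in char 7's range; it's byte 1 of E7 B1 83 = 0xE7.

0xE7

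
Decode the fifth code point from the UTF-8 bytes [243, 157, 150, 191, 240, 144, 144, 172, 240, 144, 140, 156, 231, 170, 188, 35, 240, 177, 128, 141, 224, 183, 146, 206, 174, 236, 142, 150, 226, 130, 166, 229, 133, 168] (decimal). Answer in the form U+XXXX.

Offset 0: leading byte 0xF3 = 11110011 → 4-byte char #1 = F3 9D 96 BF.
Offset 4: leading byte 0xF0 = 11110000 → 4-byte char #2 = F0 90 90 AC.
Offset 8: leading byte 0xF0 = 11110000 → 4-byte char #3 = F0 90 8C 9C.
Offset 12: leading byte 0xE7 = 11100111 → 3-byte char #4 = E7 AA BC.
Offset 15: leading byte 0x23 = 00100011 → 1-byte char #5 = 23.
Leading byte 0x23 = 00100011 matches 0xxxxxxx → 1-byte sequence.
Byte 1: 0x23 = 00100011, payload 0100011 (7 bits).
Concatenate: 0100011 = 0x23 (7 bits → U+0023).

U+0023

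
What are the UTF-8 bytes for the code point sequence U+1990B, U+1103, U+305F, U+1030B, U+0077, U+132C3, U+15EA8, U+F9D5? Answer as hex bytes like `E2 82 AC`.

U+1990B: 4-byte form → F0 99 A4 8B.
U+1103: 3-byte form → E1 84 83.
U+305F: 3-byte form → E3 81 9F.
U+1030B: 4-byte form → F0 90 8C 8B.
U+0077: 1-byte form → 77.
U+132C3: 4-byte form → F0 93 8B 83.
U+15EA8: 4-byte form → F0 95 BA A8.
U+F9D5: 3-byte form → EF A7 95.
Concatenated (26 bytes): F0 99 A4 8B E1 84 83 E3 81 9F F0 90 8C 8B 77 F0 93 8B 83 F0 95 BA A8 EF A7 95.

F0 99 A4 8B E1 84 83 E3 81 9F F0 90 8C 8B 77 F0 93 8B 83 F0 95 BA A8 EF A7 95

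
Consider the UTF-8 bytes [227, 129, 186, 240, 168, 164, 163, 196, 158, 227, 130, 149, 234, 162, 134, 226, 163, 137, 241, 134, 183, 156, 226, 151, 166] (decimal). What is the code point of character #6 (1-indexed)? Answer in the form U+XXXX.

U+28C9

Offset 0: leading byte 0xE3 = 11100011 → 3-byte char #1 = E3 81 BA.
Offset 3: leading byte 0xF0 = 11110000 → 4-byte char #2 = F0 A8 A4 A3.
Offset 7: leading byte 0xC4 = 11000100 → 2-byte char #3 = C4 9E.
Offset 9: leading byte 0xE3 = 11100011 → 3-byte char #4 = E3 82 95.
Offset 12: leading byte 0xEA = 11101010 → 3-byte char #5 = EA A2 86.
Offset 15: leading byte 0xE2 = 11100010 → 3-byte char #6 = E2 A3 89.
Leading byte 0xE2 = 11100010 matches 1110xxxx → 3-byte sequence.
Byte 1: 0xE2 = 11100010, payload 0010 (4 bits).
Byte 2: 0xA3 = 10100011 (10xxxxxx ✓), payload 100011.
Byte 3: 0x89 = 10001001 (10xxxxxx ✓), payload 001001.
Concatenate: 0010100011001001 = 0x28C9 (16 bits → U+28C9).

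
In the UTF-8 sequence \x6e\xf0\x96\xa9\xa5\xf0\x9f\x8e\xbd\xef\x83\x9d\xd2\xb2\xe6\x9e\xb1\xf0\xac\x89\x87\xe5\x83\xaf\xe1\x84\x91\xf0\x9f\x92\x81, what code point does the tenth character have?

U+1F481

Offset 0: leading byte 0x6E = 01101110 → 1-byte char #1 = 6E.
Offset 1: leading byte 0xF0 = 11110000 → 4-byte char #2 = F0 96 A9 A5.
Offset 5: leading byte 0xF0 = 11110000 → 4-byte char #3 = F0 9F 8E BD.
Offset 9: leading byte 0xEF = 11101111 → 3-byte char #4 = EF 83 9D.
Offset 12: leading byte 0xD2 = 11010010 → 2-byte char #5 = D2 B2.
Offset 14: leading byte 0xE6 = 11100110 → 3-byte char #6 = E6 9E B1.
Offset 17: leading byte 0xF0 = 11110000 → 4-byte char #7 = F0 AC 89 87.
Offset 21: leading byte 0xE5 = 11100101 → 3-byte char #8 = E5 83 AF.
Offset 24: leading byte 0xE1 = 11100001 → 3-byte char #9 = E1 84 91.
Offset 27: leading byte 0xF0 = 11110000 → 4-byte char #10 = F0 9F 92 81.
Leading byte 0xF0 = 11110000 matches 11110xxx → 4-byte sequence.
Byte 1: 0xF0 = 11110000, payload 000 (3 bits).
Byte 2: 0x9F = 10011111 (10xxxxxx ✓), payload 011111.
Byte 3: 0x92 = 10010010 (10xxxxxx ✓), payload 010010.
Byte 4: 0x81 = 10000001 (10xxxxxx ✓), payload 000001.
Concatenate: 000011111010010000001 = 0x1F481 (21 bits → U+1F481).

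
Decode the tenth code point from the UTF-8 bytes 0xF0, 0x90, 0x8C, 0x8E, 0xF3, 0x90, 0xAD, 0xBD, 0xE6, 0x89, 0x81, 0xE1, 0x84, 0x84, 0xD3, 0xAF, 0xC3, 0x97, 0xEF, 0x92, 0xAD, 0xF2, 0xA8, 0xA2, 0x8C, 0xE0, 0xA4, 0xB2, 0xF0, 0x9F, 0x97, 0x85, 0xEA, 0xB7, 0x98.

U+1F5C5

Offset 0: leading byte 0xF0 = 11110000 → 4-byte char #1 = F0 90 8C 8E.
Offset 4: leading byte 0xF3 = 11110011 → 4-byte char #2 = F3 90 AD BD.
Offset 8: leading byte 0xE6 = 11100110 → 3-byte char #3 = E6 89 81.
Offset 11: leading byte 0xE1 = 11100001 → 3-byte char #4 = E1 84 84.
Offset 14: leading byte 0xD3 = 11010011 → 2-byte char #5 = D3 AF.
Offset 16: leading byte 0xC3 = 11000011 → 2-byte char #6 = C3 97.
Offset 18: leading byte 0xEF = 11101111 → 3-byte char #7 = EF 92 AD.
Offset 21: leading byte 0xF2 = 11110010 → 4-byte char #8 = F2 A8 A2 8C.
Offset 25: leading byte 0xE0 = 11100000 → 3-byte char #9 = E0 A4 B2.
Offset 28: leading byte 0xF0 = 11110000 → 4-byte char #10 = F0 9F 97 85.
Leading byte 0xF0 = 11110000 matches 11110xxx → 4-byte sequence.
Byte 1: 0xF0 = 11110000, payload 000 (3 bits).
Byte 2: 0x9F = 10011111 (10xxxxxx ✓), payload 011111.
Byte 3: 0x97 = 10010111 (10xxxxxx ✓), payload 010111.
Byte 4: 0x85 = 10000101 (10xxxxxx ✓), payload 000101.
Concatenate: 000011111010111000101 = 0x1F5C5 (21 bits → U+1F5C5).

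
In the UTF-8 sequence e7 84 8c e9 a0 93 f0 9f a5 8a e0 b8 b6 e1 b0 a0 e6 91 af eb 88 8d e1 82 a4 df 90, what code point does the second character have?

U+9813

Offset 0: leading byte 0xE7 = 11100111 → 3-byte char #1 = E7 84 8C.
Offset 3: leading byte 0xE9 = 11101001 → 3-byte char #2 = E9 A0 93.
Leading byte 0xE9 = 11101001 matches 1110xxxx → 3-byte sequence.
Byte 1: 0xE9 = 11101001, payload 1001 (4 bits).
Byte 2: 0xA0 = 10100000 (10xxxxxx ✓), payload 100000.
Byte 3: 0x93 = 10010011 (10xxxxxx ✓), payload 010011.
Concatenate: 1001100000010011 = 0x9813 (16 bits → U+9813).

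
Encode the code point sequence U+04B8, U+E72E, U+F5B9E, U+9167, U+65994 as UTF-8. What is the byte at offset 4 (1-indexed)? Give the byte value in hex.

0x9C

1-indexed offset 4 is 0-indexed offset 3.
U+04B8 → 2-byte form D2 B8 at offsets 0–1.
U+E72E → 3-byte form EE 9C AE at offsets 2–4.
Offset 3 falls in char 2's range; it's byte 2 of EE 9C AE = 0x9C.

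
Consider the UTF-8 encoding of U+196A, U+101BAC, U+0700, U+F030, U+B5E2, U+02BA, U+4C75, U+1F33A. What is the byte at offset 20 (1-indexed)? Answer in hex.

1-indexed offset 20 is 0-indexed offset 19.
U+196A → 3-byte form E1 A5 AA at offsets 0–2.
U+101BAC → 4-byte form F4 81 AE AC at offsets 3–6.
U+0700 → 2-byte form DC 80 at offsets 7–8.
U+F030 → 3-byte form EF 80 B0 at offsets 9–11.
U+B5E2 → 3-byte form EB 97 A2 at offsets 12–14.
U+02BA → 2-byte form CA BA at offsets 15–16.
U+4C75 → 3-byte form E4 B1 B5 at offsets 17–19.
Offset 19 falls in char 7's range; it's byte 3 of E4 B1 B5 = 0xB5.

0xB5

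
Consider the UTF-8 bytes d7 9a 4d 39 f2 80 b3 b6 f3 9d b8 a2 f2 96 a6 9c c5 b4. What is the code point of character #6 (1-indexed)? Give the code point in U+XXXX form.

Offset 0: leading byte 0xD7 = 11010111 → 2-byte char #1 = D7 9A.
Offset 2: leading byte 0x4D = 01001101 → 1-byte char #2 = 4D.
Offset 3: leading byte 0x39 = 00111001 → 1-byte char #3 = 39.
Offset 4: leading byte 0xF2 = 11110010 → 4-byte char #4 = F2 80 B3 B6.
Offset 8: leading byte 0xF3 = 11110011 → 4-byte char #5 = F3 9D B8 A2.
Offset 12: leading byte 0xF2 = 11110010 → 4-byte char #6 = F2 96 A6 9C.
Leading byte 0xF2 = 11110010 matches 11110xxx → 4-byte sequence.
Byte 1: 0xF2 = 11110010, payload 010 (3 bits).
Byte 2: 0x96 = 10010110 (10xxxxxx ✓), payload 010110.
Byte 3: 0xA6 = 10100110 (10xxxxxx ✓), payload 100110.
Byte 4: 0x9C = 10011100 (10xxxxxx ✓), payload 011100.
Concatenate: 010010110100110011100 = 0x9699C (21 bits → U+9699C).

U+9699C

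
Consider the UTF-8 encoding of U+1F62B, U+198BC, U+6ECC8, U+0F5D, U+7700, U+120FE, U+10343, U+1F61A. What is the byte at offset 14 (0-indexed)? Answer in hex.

U+1F62B → 4-byte form F0 9F 98 AB at offsets 0–3.
U+198BC → 4-byte form F0 99 A2 BC at offsets 4–7.
U+6ECC8 → 4-byte form F1 AE B3 88 at offsets 8–11.
U+0F5D → 3-byte form E0 BD 9D at offsets 12–14.
Offset 14 falls in char 4's range; it's byte 3 of E0 BD 9D = 0x9D.

0x9D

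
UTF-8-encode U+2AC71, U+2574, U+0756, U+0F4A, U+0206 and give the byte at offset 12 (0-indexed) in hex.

0xC8

U+2AC71 → 4-byte form F0 AA B1 B1 at offsets 0–3.
U+2574 → 3-byte form E2 95 B4 at offsets 4–6.
U+0756 → 2-byte form DD 96 at offsets 7–8.
U+0F4A → 3-byte form E0 BD 8A at offsets 9–11.
U+0206 → 2-byte form C8 86 at offsets 12–13.
Offset 12 falls in char 5's range; it's byte 1 of C8 86 = 0xC8.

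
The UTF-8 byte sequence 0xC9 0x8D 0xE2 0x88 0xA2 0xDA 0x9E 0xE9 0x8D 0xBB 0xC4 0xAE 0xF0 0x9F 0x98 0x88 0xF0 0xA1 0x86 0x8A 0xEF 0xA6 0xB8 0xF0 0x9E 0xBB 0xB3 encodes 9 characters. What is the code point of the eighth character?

Offset 0: leading byte 0xC9 = 11001001 → 2-byte char #1 = C9 8D.
Offset 2: leading byte 0xE2 = 11100010 → 3-byte char #2 = E2 88 A2.
Offset 5: leading byte 0xDA = 11011010 → 2-byte char #3 = DA 9E.
Offset 7: leading byte 0xE9 = 11101001 → 3-byte char #4 = E9 8D BB.
Offset 10: leading byte 0xC4 = 11000100 → 2-byte char #5 = C4 AE.
Offset 12: leading byte 0xF0 = 11110000 → 4-byte char #6 = F0 9F 98 88.
Offset 16: leading byte 0xF0 = 11110000 → 4-byte char #7 = F0 A1 86 8A.
Offset 20: leading byte 0xEF = 11101111 → 3-byte char #8 = EF A6 B8.
Leading byte 0xEF = 11101111 matches 1110xxxx → 3-byte sequence.
Byte 1: 0xEF = 11101111, payload 1111 (4 bits).
Byte 2: 0xA6 = 10100110 (10xxxxxx ✓), payload 100110.
Byte 3: 0xB8 = 10111000 (10xxxxxx ✓), payload 111000.
Concatenate: 1111100110111000 = 0xF9B8 (16 bits → U+F9B8).

U+F9B8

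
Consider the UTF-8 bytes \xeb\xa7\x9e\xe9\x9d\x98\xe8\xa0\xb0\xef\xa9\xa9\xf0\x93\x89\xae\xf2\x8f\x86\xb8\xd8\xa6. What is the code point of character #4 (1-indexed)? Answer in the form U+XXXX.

U+FA69

Offset 0: leading byte 0xEB = 11101011 → 3-byte char #1 = EB A7 9E.
Offset 3: leading byte 0xE9 = 11101001 → 3-byte char #2 = E9 9D 98.
Offset 6: leading byte 0xE8 = 11101000 → 3-byte char #3 = E8 A0 B0.
Offset 9: leading byte 0xEF = 11101111 → 3-byte char #4 = EF A9 A9.
Leading byte 0xEF = 11101111 matches 1110xxxx → 3-byte sequence.
Byte 1: 0xEF = 11101111, payload 1111 (4 bits).
Byte 2: 0xA9 = 10101001 (10xxxxxx ✓), payload 101001.
Byte 3: 0xA9 = 10101001 (10xxxxxx ✓), payload 101001.
Concatenate: 1111101001101001 = 0xFA69 (16 bits → U+FA69).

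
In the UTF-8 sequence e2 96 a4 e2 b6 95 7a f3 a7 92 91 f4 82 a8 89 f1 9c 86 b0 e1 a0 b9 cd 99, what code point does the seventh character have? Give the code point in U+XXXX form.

Offset 0: leading byte 0xE2 = 11100010 → 3-byte char #1 = E2 96 A4.
Offset 3: leading byte 0xE2 = 11100010 → 3-byte char #2 = E2 B6 95.
Offset 6: leading byte 0x7A = 01111010 → 1-byte char #3 = 7A.
Offset 7: leading byte 0xF3 = 11110011 → 4-byte char #4 = F3 A7 92 91.
Offset 11: leading byte 0xF4 = 11110100 → 4-byte char #5 = F4 82 A8 89.
Offset 15: leading byte 0xF1 = 11110001 → 4-byte char #6 = F1 9C 86 B0.
Offset 19: leading byte 0xE1 = 11100001 → 3-byte char #7 = E1 A0 B9.
Leading byte 0xE1 = 11100001 matches 1110xxxx → 3-byte sequence.
Byte 1: 0xE1 = 11100001, payload 0001 (4 bits).
Byte 2: 0xA0 = 10100000 (10xxxxxx ✓), payload 100000.
Byte 3: 0xB9 = 10111001 (10xxxxxx ✓), payload 111001.
Concatenate: 0001100000111001 = 0x1839 (16 bits → U+1839).

U+1839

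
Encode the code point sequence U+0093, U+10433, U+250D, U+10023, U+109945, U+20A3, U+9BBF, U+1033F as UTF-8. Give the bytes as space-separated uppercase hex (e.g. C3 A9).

C2 93 F0 90 90 B3 E2 94 8D F0 90 80 A3 F4 89 A5 85 E2 82 A3 E9 AE BF F0 90 8C BF

U+0093: 2-byte form → C2 93.
U+10433: 4-byte form → F0 90 90 B3.
U+250D: 3-byte form → E2 94 8D.
U+10023: 4-byte form → F0 90 80 A3.
U+109945: 4-byte form → F4 89 A5 85.
U+20A3: 3-byte form → E2 82 A3.
U+9BBF: 3-byte form → E9 AE BF.
U+1033F: 4-byte form → F0 90 8C BF.
Concatenated (27 bytes): C2 93 F0 90 90 B3 E2 94 8D F0 90 80 A3 F4 89 A5 85 E2 82 A3 E9 AE BF F0 90 8C BF.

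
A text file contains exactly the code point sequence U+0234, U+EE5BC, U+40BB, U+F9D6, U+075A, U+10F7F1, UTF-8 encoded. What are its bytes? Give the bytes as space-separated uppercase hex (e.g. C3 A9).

C8 B4 F3 AE 96 BC E4 82 BB EF A7 96 DD 9A F4 8F 9F B1

U+0234: 2-byte form → C8 B4.
U+EE5BC: 4-byte form → F3 AE 96 BC.
U+40BB: 3-byte form → E4 82 BB.
U+F9D6: 3-byte form → EF A7 96.
U+075A: 2-byte form → DD 9A.
U+10F7F1: 4-byte form → F4 8F 9F B1.
Concatenated (18 bytes): C8 B4 F3 AE 96 BC E4 82 BB EF A7 96 DD 9A F4 8F 9F B1.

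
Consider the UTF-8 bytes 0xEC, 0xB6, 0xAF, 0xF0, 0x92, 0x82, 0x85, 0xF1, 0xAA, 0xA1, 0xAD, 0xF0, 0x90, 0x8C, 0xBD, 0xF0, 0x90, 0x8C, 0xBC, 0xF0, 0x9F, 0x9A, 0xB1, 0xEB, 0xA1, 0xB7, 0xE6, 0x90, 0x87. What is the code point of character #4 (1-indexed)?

U+1033D

Offset 0: leading byte 0xEC = 11101100 → 3-byte char #1 = EC B6 AF.
Offset 3: leading byte 0xF0 = 11110000 → 4-byte char #2 = F0 92 82 85.
Offset 7: leading byte 0xF1 = 11110001 → 4-byte char #3 = F1 AA A1 AD.
Offset 11: leading byte 0xF0 = 11110000 → 4-byte char #4 = F0 90 8C BD.
Leading byte 0xF0 = 11110000 matches 11110xxx → 4-byte sequence.
Byte 1: 0xF0 = 11110000, payload 000 (3 bits).
Byte 2: 0x90 = 10010000 (10xxxxxx ✓), payload 010000.
Byte 3: 0x8C = 10001100 (10xxxxxx ✓), payload 001100.
Byte 4: 0xBD = 10111101 (10xxxxxx ✓), payload 111101.
Concatenate: 000010000001100111101 = 0x1033D (21 bits → U+1033D).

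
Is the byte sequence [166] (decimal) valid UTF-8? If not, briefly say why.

invalid (continuation byte with no leading byte)

Byte 0xA6 = 10100110 has the form 10xxxxxx — a continuation byte — but there is no preceding leading byte.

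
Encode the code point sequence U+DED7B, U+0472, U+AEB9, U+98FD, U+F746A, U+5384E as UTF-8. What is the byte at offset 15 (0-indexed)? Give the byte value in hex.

U+DED7B → 4-byte form F3 9E B5 BB at offsets 0–3.
U+0472 → 2-byte form D1 B2 at offsets 4–5.
U+AEB9 → 3-byte form EA BA B9 at offsets 6–8.
U+98FD → 3-byte form E9 A3 BD at offsets 9–11.
U+F746A → 4-byte form F3 B7 91 AA at offsets 12–15.
Offset 15 falls in char 5's range; it's byte 4 of F3 B7 91 AA = 0xAA.

0xAA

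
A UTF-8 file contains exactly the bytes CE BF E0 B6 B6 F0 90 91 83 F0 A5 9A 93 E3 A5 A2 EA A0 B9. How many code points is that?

6

Byte at offset 0: 0xCE = 11001110 → 2-byte char (#1). Advance 2.
Byte at offset 2: 0xE0 = 11100000 → 3-byte char (#2). Advance 3.
Byte at offset 5: 0xF0 = 11110000 → 4-byte char (#3). Advance 4.
Byte at offset 9: 0xF0 = 11110000 → 4-byte char (#4). Advance 4.
Byte at offset 13: 0xE3 = 11100011 → 3-byte char (#5). Advance 3.
Byte at offset 16: 0xEA = 11101010 → 3-byte char (#6). Advance 3.
Reached end at offset 19 after 6 code points.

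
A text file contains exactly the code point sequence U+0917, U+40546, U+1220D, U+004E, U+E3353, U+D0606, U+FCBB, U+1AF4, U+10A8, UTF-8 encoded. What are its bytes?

U+0917: 3-byte form → E0 A4 97.
U+40546: 4-byte form → F1 80 95 86.
U+1220D: 4-byte form → F0 92 88 8D.
U+004E: 1-byte form → 4E.
U+E3353: 4-byte form → F3 A3 8D 93.
U+D0606: 4-byte form → F3 90 98 86.
U+FCBB: 3-byte form → EF B2 BB.
U+1AF4: 3-byte form → E1 AB B4.
U+10A8: 3-byte form → E1 82 A8.
Concatenated (29 bytes): E0 A4 97 F1 80 95 86 F0 92 88 8D 4E F3 A3 8D 93 F3 90 98 86 EF B2 BB E1 AB B4 E1 82 A8.

E0 A4 97 F1 80 95 86 F0 92 88 8D 4E F3 A3 8D 93 F3 90 98 86 EF B2 BB E1 AB B4 E1 82 A8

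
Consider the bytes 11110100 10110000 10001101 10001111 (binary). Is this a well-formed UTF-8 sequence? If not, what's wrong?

Leading byte 0xF4 = 11110100 → 4-byte form.
Payload = 0x13034F, which exceeds U+10FFFF, the maximum Unicode code point. (Leading bytes F5–FF, or F4 followed by ≥ 0x90, are invalid.)

invalid (encodes a value above U+10FFFF)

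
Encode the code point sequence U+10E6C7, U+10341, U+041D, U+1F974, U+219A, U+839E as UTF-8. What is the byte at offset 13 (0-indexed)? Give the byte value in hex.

0xB4

U+10E6C7 → 4-byte form F4 8E 9B 87 at offsets 0–3.
U+10341 → 4-byte form F0 90 8D 81 at offsets 4–7.
U+041D → 2-byte form D0 9D at offsets 8–9.
U+1F974 → 4-byte form F0 9F A5 B4 at offsets 10–13.
Offset 13 falls in char 4's range; it's byte 4 of F0 9F A5 B4 = 0xB4.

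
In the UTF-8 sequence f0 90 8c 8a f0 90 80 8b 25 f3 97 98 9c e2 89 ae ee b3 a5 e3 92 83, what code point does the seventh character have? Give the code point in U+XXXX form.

U+3483

Offset 0: leading byte 0xF0 = 11110000 → 4-byte char #1 = F0 90 8C 8A.
Offset 4: leading byte 0xF0 = 11110000 → 4-byte char #2 = F0 90 80 8B.
Offset 8: leading byte 0x25 = 00100101 → 1-byte char #3 = 25.
Offset 9: leading byte 0xF3 = 11110011 → 4-byte char #4 = F3 97 98 9C.
Offset 13: leading byte 0xE2 = 11100010 → 3-byte char #5 = E2 89 AE.
Offset 16: leading byte 0xEE = 11101110 → 3-byte char #6 = EE B3 A5.
Offset 19: leading byte 0xE3 = 11100011 → 3-byte char #7 = E3 92 83.
Leading byte 0xE3 = 11100011 matches 1110xxxx → 3-byte sequence.
Byte 1: 0xE3 = 11100011, payload 0011 (4 bits).
Byte 2: 0x92 = 10010010 (10xxxxxx ✓), payload 010010.
Byte 3: 0x83 = 10000011 (10xxxxxx ✓), payload 000011.
Concatenate: 0011010010000011 = 0x3483 (16 bits → U+3483).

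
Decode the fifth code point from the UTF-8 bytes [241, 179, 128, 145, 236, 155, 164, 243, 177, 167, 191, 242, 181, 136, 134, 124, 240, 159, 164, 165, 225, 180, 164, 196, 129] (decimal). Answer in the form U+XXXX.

U+007C

Offset 0: leading byte 0xF1 = 11110001 → 4-byte char #1 = F1 B3 80 91.
Offset 4: leading byte 0xEC = 11101100 → 3-byte char #2 = EC 9B A4.
Offset 7: leading byte 0xF3 = 11110011 → 4-byte char #3 = F3 B1 A7 BF.
Offset 11: leading byte 0xF2 = 11110010 → 4-byte char #4 = F2 B5 88 86.
Offset 15: leading byte 0x7C = 01111100 → 1-byte char #5 = 7C.
Leading byte 0x7C = 01111100 matches 0xxxxxxx → 1-byte sequence.
Byte 1: 0x7C = 01111100, payload 1111100 (7 bits).
Concatenate: 1111100 = 0x7C (7 bits → U+007C).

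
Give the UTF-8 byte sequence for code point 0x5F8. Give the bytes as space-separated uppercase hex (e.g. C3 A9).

D7 B8

U+05F8 = 0x5F8 = 1528 decimal. In range U+0080–U+07FF → 2-byte form: 110xxxxx 10xxxxxx.
Binary (11 bits): 10111111000.
Split 5+6: 10111 | 111000.
Byte 1: 11010111 = 0xD7.
Byte 2: 10111000 = 0xB8.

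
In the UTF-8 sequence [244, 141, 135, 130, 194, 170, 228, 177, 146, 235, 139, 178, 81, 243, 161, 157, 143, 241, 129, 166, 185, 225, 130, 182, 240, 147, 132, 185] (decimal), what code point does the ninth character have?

U+13139

Offset 0: leading byte 0xF4 = 11110100 → 4-byte char #1 = F4 8D 87 82.
Offset 4: leading byte 0xC2 = 11000010 → 2-byte char #2 = C2 AA.
Offset 6: leading byte 0xE4 = 11100100 → 3-byte char #3 = E4 B1 92.
Offset 9: leading byte 0xEB = 11101011 → 3-byte char #4 = EB 8B B2.
Offset 12: leading byte 0x51 = 01010001 → 1-byte char #5 = 51.
Offset 13: leading byte 0xF3 = 11110011 → 4-byte char #6 = F3 A1 9D 8F.
Offset 17: leading byte 0xF1 = 11110001 → 4-byte char #7 = F1 81 A6 B9.
Offset 21: leading byte 0xE1 = 11100001 → 3-byte char #8 = E1 82 B6.
Offset 24: leading byte 0xF0 = 11110000 → 4-byte char #9 = F0 93 84 B9.
Leading byte 0xF0 = 11110000 matches 11110xxx → 4-byte sequence.
Byte 1: 0xF0 = 11110000, payload 000 (3 bits).
Byte 2: 0x93 = 10010011 (10xxxxxx ✓), payload 010011.
Byte 3: 0x84 = 10000100 (10xxxxxx ✓), payload 000100.
Byte 4: 0xB9 = 10111001 (10xxxxxx ✓), payload 111001.
Concatenate: 000010011000100111001 = 0x13139 (21 bits → U+13139).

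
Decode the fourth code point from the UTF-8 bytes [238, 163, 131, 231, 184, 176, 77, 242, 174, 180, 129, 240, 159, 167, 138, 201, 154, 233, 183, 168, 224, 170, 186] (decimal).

U+AED01

Offset 0: leading byte 0xEE = 11101110 → 3-byte char #1 = EE A3 83.
Offset 3: leading byte 0xE7 = 11100111 → 3-byte char #2 = E7 B8 B0.
Offset 6: leading byte 0x4D = 01001101 → 1-byte char #3 = 4D.
Offset 7: leading byte 0xF2 = 11110010 → 4-byte char #4 = F2 AE B4 81.
Leading byte 0xF2 = 11110010 matches 11110xxx → 4-byte sequence.
Byte 1: 0xF2 = 11110010, payload 010 (3 bits).
Byte 2: 0xAE = 10101110 (10xxxxxx ✓), payload 101110.
Byte 3: 0xB4 = 10110100 (10xxxxxx ✓), payload 110100.
Byte 4: 0x81 = 10000001 (10xxxxxx ✓), payload 000001.
Concatenate: 010101110110100000001 = 0xAED01 (21 bits → U+AED01).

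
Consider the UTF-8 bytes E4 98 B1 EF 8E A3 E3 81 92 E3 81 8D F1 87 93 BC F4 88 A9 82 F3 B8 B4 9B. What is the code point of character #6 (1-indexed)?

Offset 0: leading byte 0xE4 = 11100100 → 3-byte char #1 = E4 98 B1.
Offset 3: leading byte 0xEF = 11101111 → 3-byte char #2 = EF 8E A3.
Offset 6: leading byte 0xE3 = 11100011 → 3-byte char #3 = E3 81 92.
Offset 9: leading byte 0xE3 = 11100011 → 3-byte char #4 = E3 81 8D.
Offset 12: leading byte 0xF1 = 11110001 → 4-byte char #5 = F1 87 93 BC.
Offset 16: leading byte 0xF4 = 11110100 → 4-byte char #6 = F4 88 A9 82.
Leading byte 0xF4 = 11110100 matches 11110xxx → 4-byte sequence.
Byte 1: 0xF4 = 11110100, payload 100 (3 bits).
Byte 2: 0x88 = 10001000 (10xxxxxx ✓), payload 001000.
Byte 3: 0xA9 = 10101001 (10xxxxxx ✓), payload 101001.
Byte 4: 0x82 = 10000010 (10xxxxxx ✓), payload 000010.
Concatenate: 100001000101001000010 = 0x108A42 (21 bits → U+108A42).

U+108A42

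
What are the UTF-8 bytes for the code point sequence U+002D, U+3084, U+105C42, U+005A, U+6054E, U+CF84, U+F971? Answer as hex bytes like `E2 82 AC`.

U+002D: 1-byte form → 2D.
U+3084: 3-byte form → E3 82 84.
U+105C42: 4-byte form → F4 85 B1 82.
U+005A: 1-byte form → 5A.
U+6054E: 4-byte form → F1 A0 95 8E.
U+CF84: 3-byte form → EC BE 84.
U+F971: 3-byte form → EF A5 B1.
Concatenated (19 bytes): 2D E3 82 84 F4 85 B1 82 5A F1 A0 95 8E EC BE 84 EF A5 B1.

2D E3 82 84 F4 85 B1 82 5A F1 A0 95 8E EC BE 84 EF A5 B1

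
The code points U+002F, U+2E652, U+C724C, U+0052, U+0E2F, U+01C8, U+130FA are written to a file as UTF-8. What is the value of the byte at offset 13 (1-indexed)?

0xAF

1-indexed offset 13 is 0-indexed offset 12.
U+002F → 1-byte form 2F at offsets 0–0.
U+2E652 → 4-byte form F0 AE 99 92 at offsets 1–4.
U+C724C → 4-byte form F3 87 89 8C at offsets 5–8.
U+0052 → 1-byte form 52 at offsets 9–9.
U+0E2F → 3-byte form E0 B8 AF at offsets 10–12.
Offset 12 falls in char 5's range; it's byte 3 of E0 B8 AF = 0xAF.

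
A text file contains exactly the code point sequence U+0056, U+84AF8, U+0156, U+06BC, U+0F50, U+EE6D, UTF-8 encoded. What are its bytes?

56 F2 84 AB B8 C5 96 DA BC E0 BD 90 EE B9 AD

U+0056: 1-byte form → 56.
U+84AF8: 4-byte form → F2 84 AB B8.
U+0156: 2-byte form → C5 96.
U+06BC: 2-byte form → DA BC.
U+0F50: 3-byte form → E0 BD 90.
U+EE6D: 3-byte form → EE B9 AD.
Concatenated (15 bytes): 56 F2 84 AB B8 C5 96 DA BC E0 BD 90 EE B9 AD.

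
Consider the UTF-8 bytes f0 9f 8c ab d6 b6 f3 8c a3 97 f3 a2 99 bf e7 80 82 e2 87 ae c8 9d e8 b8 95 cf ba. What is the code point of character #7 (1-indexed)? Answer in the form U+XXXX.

Offset 0: leading byte 0xF0 = 11110000 → 4-byte char #1 = F0 9F 8C AB.
Offset 4: leading byte 0xD6 = 11010110 → 2-byte char #2 = D6 B6.
Offset 6: leading byte 0xF3 = 11110011 → 4-byte char #3 = F3 8C A3 97.
Offset 10: leading byte 0xF3 = 11110011 → 4-byte char #4 = F3 A2 99 BF.
Offset 14: leading byte 0xE7 = 11100111 → 3-byte char #5 = E7 80 82.
Offset 17: leading byte 0xE2 = 11100010 → 3-byte char #6 = E2 87 AE.
Offset 20: leading byte 0xC8 = 11001000 → 2-byte char #7 = C8 9D.
Leading byte 0xC8 = 11001000 matches 110xxxxx → 2-byte sequence.
Byte 1: 0xC8 = 11001000, payload 01000 (5 bits).
Byte 2: 0x9D = 10011101 (10xxxxxx ✓), payload 011101.
Concatenate: 01000011101 = 0x21D (11 bits → U+021D).

U+021D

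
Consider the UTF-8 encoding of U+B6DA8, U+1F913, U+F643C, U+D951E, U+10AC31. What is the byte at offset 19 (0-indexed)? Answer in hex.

U+B6DA8 → 4-byte form F2 B6 B6 A8 at offsets 0–3.
U+1F913 → 4-byte form F0 9F A4 93 at offsets 4–7.
U+F643C → 4-byte form F3 B6 90 BC at offsets 8–11.
U+D951E → 4-byte form F3 99 94 9E at offsets 12–15.
U+10AC31 → 4-byte form F4 8A B0 B1 at offsets 16–19.
Offset 19 falls in char 5's range; it's byte 4 of F4 8A B0 B1 = 0xB1.

0xB1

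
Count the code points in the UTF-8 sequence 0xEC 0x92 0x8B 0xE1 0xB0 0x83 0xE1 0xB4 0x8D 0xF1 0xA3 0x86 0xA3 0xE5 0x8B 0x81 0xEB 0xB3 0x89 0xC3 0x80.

Byte at offset 0: 0xEC = 11101100 → 3-byte char (#1). Advance 3.
Byte at offset 3: 0xE1 = 11100001 → 3-byte char (#2). Advance 3.
Byte at offset 6: 0xE1 = 11100001 → 3-byte char (#3). Advance 3.
Byte at offset 9: 0xF1 = 11110001 → 4-byte char (#4). Advance 4.
Byte at offset 13: 0xE5 = 11100101 → 3-byte char (#5). Advance 3.
Byte at offset 16: 0xEB = 11101011 → 3-byte char (#6). Advance 3.
Byte at offset 19: 0xC3 = 11000011 → 2-byte char (#7). Advance 2.
Reached end at offset 21 after 7 code points.

7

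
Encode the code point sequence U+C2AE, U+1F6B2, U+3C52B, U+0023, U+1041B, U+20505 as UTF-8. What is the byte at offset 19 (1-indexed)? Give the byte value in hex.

0x94

1-indexed offset 19 is 0-indexed offset 18.
U+C2AE → 3-byte form EC 8A AE at offsets 0–2.
U+1F6B2 → 4-byte form F0 9F 9A B2 at offsets 3–6.
U+3C52B → 4-byte form F0 BC 94 AB at offsets 7–10.
U+0023 → 1-byte form 23 at offsets 11–11.
U+1041B → 4-byte form F0 90 90 9B at offsets 12–15.
U+20505 → 4-byte form F0 A0 94 85 at offsets 16–19.
Offset 18 falls in char 6's range; it's byte 3 of F0 A0 94 85 = 0x94.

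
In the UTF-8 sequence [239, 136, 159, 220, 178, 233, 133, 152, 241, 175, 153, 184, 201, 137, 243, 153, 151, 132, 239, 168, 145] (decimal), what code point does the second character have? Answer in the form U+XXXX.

U+0732

Offset 0: leading byte 0xEF = 11101111 → 3-byte char #1 = EF 88 9F.
Offset 3: leading byte 0xDC = 11011100 → 2-byte char #2 = DC B2.
Leading byte 0xDC = 11011100 matches 110xxxxx → 2-byte sequence.
Byte 1: 0xDC = 11011100, payload 11100 (5 bits).
Byte 2: 0xB2 = 10110010 (10xxxxxx ✓), payload 110010.
Concatenate: 11100110010 = 0x732 (11 bits → U+0732).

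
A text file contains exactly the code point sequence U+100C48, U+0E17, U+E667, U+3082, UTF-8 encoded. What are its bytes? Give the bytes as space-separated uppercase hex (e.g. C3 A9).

F4 80 B1 88 E0 B8 97 EE 99 A7 E3 82 82

U+100C48: 4-byte form → F4 80 B1 88.
U+0E17: 3-byte form → E0 B8 97.
U+E667: 3-byte form → EE 99 A7.
U+3082: 3-byte form → E3 82 82.
Concatenated (13 bytes): F4 80 B1 88 E0 B8 97 EE 99 A7 E3 82 82.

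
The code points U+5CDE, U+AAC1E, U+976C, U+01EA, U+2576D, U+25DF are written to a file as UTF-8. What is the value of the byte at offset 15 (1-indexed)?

0x9D

1-indexed offset 15 is 0-indexed offset 14.
U+5CDE → 3-byte form E5 B3 9E at offsets 0–2.
U+AAC1E → 4-byte form F2 AA B0 9E at offsets 3–6.
U+976C → 3-byte form E9 9D AC at offsets 7–9.
U+01EA → 2-byte form C7 AA at offsets 10–11.
U+2576D → 4-byte form F0 A5 9D AD at offsets 12–15.
Offset 14 falls in char 5's range; it's byte 3 of F0 A5 9D AD = 0x9D.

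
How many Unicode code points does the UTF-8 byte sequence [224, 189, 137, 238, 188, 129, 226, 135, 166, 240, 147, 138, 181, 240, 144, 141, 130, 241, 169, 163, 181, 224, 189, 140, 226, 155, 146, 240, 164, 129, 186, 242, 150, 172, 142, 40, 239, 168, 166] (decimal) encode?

Byte at offset 0: 0xE0 = 11100000 → 3-byte char (#1). Advance 3.
Byte at offset 3: 0xEE = 11101110 → 3-byte char (#2). Advance 3.
Byte at offset 6: 0xE2 = 11100010 → 3-byte char (#3). Advance 3.
Byte at offset 9: 0xF0 = 11110000 → 4-byte char (#4). Advance 4.
Byte at offset 13: 0xF0 = 11110000 → 4-byte char (#5). Advance 4.
Byte at offset 17: 0xF1 = 11110001 → 4-byte char (#6). Advance 4.
Byte at offset 21: 0xE0 = 11100000 → 3-byte char (#7). Advance 3.
Byte at offset 24: 0xE2 = 11100010 → 3-byte char (#8). Advance 3.
Byte at offset 27: 0xF0 = 11110000 → 4-byte char (#9). Advance 4.
Byte at offset 31: 0xF2 = 11110010 → 4-byte char (#10). Advance 4.
Byte at offset 35: 0x28 = 00101000 → 1-byte char (#11). Advance 1.
Byte at offset 36: 0xEF = 11101111 → 3-byte char (#12). Advance 3.
Reached end at offset 39 after 12 code points.

12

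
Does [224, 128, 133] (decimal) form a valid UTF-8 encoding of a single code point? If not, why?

invalid (overlong encoding)

Leading byte 0xE0 = 11100000 → 3-byte form.
Continuation bytes all match 10xxxxxx. Payload decodes to 0x5.
But 0x5 < 0x800, the minimum for a 3-byte sequence — this is an overlong encoding.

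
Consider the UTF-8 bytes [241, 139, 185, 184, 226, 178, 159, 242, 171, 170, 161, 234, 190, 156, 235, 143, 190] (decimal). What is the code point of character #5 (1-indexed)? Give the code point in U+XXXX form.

U+B3FE

Offset 0: leading byte 0xF1 = 11110001 → 4-byte char #1 = F1 8B B9 B8.
Offset 4: leading byte 0xE2 = 11100010 → 3-byte char #2 = E2 B2 9F.
Offset 7: leading byte 0xF2 = 11110010 → 4-byte char #3 = F2 AB AA A1.
Offset 11: leading byte 0xEA = 11101010 → 3-byte char #4 = EA BE 9C.
Offset 14: leading byte 0xEB = 11101011 → 3-byte char #5 = EB 8F BE.
Leading byte 0xEB = 11101011 matches 1110xxxx → 3-byte sequence.
Byte 1: 0xEB = 11101011, payload 1011 (4 bits).
Byte 2: 0x8F = 10001111 (10xxxxxx ✓), payload 001111.
Byte 3: 0xBE = 10111110 (10xxxxxx ✓), payload 111110.
Concatenate: 1011001111111110 = 0xB3FE (16 bits → U+B3FE).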